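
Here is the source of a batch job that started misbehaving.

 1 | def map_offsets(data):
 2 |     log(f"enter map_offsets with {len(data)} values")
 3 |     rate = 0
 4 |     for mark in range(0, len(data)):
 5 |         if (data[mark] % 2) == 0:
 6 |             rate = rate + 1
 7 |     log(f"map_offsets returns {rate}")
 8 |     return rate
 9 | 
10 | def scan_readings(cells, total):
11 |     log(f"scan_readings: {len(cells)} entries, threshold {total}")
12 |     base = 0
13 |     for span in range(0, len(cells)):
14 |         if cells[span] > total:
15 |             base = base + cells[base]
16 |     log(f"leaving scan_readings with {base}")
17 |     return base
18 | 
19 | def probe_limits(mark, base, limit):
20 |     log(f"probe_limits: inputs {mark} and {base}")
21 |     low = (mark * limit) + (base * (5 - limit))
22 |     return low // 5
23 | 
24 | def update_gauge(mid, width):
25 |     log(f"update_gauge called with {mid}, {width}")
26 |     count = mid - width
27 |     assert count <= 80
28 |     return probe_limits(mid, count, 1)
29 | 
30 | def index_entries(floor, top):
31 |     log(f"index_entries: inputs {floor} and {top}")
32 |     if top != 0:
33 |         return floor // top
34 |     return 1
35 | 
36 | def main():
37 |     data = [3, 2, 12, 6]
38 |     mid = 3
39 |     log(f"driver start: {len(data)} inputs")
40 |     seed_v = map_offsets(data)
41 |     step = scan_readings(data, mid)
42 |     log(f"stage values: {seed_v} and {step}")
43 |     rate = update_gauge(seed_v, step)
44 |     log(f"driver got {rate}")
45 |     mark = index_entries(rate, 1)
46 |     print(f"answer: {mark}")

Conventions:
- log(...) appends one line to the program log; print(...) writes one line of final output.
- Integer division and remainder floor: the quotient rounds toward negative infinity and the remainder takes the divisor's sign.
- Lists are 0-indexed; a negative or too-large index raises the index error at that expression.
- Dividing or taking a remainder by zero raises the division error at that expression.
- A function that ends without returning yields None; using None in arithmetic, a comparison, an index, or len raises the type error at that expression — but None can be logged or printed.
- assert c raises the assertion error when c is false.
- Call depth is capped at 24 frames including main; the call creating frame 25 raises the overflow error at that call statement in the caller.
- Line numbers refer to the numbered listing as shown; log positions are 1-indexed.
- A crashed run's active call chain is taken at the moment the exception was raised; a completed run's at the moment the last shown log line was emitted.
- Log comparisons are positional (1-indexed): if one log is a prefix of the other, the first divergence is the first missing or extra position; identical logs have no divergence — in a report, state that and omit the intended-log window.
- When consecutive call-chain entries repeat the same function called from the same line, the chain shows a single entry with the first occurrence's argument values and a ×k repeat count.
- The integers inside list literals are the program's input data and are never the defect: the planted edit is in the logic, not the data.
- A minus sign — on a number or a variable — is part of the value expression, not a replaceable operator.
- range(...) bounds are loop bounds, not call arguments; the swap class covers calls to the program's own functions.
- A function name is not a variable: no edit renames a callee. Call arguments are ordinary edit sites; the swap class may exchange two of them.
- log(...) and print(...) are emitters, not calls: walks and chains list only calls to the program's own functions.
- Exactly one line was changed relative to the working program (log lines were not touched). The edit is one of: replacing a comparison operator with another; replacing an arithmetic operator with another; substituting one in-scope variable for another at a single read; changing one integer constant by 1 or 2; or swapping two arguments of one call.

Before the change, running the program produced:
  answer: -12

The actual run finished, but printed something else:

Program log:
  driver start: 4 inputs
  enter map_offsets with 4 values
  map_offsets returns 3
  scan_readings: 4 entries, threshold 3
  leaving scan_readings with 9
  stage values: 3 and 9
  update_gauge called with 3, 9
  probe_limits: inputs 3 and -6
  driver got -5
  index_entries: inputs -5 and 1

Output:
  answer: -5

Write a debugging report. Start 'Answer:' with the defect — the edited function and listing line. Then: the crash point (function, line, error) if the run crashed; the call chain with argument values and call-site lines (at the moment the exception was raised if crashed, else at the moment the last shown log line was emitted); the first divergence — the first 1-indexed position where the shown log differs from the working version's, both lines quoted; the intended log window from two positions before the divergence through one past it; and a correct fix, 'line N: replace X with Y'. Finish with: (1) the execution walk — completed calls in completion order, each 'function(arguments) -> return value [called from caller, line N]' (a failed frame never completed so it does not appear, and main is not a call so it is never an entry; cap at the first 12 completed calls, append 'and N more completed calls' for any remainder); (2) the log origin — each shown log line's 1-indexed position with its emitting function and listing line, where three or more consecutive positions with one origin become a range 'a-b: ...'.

Answer: the defect is in scan_readings at line 15.
Key fact: The log first diverges at position 5: the faulty run prints 'leaving scan_readings with 9' where the working version prints 'leaving scan_readings with 18'.
Call chain: main -> index_entries(-5, 1) (called at line 45).
First divergence: at position 5 the run shows 'leaving scan_readings with 9' where the working version logs 'leaving scan_readings with 18'.
Intended log window:
  3: map_offsets returns 3
  4: scan_readings: 4 entries, threshold 3
  5: leaving scan_readings with 18
  6: stage values: 3 and 18
Execution walk:
  map_offsets([3, 2, 12, 6]) -> 3  [called from main, line 40]
  scan_readings([3, 2, 12, 6], 3) -> 9  [called from main, line 41]
  probe_limits(3, -6, 1) -> -5  [called from update_gauge, line 28]
  update_gauge(3, 9) -> -5  [called from main, line 43]
  index_entries(-5, 1) -> -5  [called from main, line 45]
Log line origins:
  1: logged in main at line 39
  2: logged in map_offsets at line 2
  3: logged in map_offsets at line 7
  4: logged in scan_readings at line 11
  5: logged in scan_readings at line 16
  6: logged in main at line 42
  7: logged in update_gauge at line 25
  8: logged in probe_limits at line 20
  9: logged in main at line 44
  10: logged in index_entries at line 31
A correct fix: line 15: replace `cells[base]` with `cells[span]`.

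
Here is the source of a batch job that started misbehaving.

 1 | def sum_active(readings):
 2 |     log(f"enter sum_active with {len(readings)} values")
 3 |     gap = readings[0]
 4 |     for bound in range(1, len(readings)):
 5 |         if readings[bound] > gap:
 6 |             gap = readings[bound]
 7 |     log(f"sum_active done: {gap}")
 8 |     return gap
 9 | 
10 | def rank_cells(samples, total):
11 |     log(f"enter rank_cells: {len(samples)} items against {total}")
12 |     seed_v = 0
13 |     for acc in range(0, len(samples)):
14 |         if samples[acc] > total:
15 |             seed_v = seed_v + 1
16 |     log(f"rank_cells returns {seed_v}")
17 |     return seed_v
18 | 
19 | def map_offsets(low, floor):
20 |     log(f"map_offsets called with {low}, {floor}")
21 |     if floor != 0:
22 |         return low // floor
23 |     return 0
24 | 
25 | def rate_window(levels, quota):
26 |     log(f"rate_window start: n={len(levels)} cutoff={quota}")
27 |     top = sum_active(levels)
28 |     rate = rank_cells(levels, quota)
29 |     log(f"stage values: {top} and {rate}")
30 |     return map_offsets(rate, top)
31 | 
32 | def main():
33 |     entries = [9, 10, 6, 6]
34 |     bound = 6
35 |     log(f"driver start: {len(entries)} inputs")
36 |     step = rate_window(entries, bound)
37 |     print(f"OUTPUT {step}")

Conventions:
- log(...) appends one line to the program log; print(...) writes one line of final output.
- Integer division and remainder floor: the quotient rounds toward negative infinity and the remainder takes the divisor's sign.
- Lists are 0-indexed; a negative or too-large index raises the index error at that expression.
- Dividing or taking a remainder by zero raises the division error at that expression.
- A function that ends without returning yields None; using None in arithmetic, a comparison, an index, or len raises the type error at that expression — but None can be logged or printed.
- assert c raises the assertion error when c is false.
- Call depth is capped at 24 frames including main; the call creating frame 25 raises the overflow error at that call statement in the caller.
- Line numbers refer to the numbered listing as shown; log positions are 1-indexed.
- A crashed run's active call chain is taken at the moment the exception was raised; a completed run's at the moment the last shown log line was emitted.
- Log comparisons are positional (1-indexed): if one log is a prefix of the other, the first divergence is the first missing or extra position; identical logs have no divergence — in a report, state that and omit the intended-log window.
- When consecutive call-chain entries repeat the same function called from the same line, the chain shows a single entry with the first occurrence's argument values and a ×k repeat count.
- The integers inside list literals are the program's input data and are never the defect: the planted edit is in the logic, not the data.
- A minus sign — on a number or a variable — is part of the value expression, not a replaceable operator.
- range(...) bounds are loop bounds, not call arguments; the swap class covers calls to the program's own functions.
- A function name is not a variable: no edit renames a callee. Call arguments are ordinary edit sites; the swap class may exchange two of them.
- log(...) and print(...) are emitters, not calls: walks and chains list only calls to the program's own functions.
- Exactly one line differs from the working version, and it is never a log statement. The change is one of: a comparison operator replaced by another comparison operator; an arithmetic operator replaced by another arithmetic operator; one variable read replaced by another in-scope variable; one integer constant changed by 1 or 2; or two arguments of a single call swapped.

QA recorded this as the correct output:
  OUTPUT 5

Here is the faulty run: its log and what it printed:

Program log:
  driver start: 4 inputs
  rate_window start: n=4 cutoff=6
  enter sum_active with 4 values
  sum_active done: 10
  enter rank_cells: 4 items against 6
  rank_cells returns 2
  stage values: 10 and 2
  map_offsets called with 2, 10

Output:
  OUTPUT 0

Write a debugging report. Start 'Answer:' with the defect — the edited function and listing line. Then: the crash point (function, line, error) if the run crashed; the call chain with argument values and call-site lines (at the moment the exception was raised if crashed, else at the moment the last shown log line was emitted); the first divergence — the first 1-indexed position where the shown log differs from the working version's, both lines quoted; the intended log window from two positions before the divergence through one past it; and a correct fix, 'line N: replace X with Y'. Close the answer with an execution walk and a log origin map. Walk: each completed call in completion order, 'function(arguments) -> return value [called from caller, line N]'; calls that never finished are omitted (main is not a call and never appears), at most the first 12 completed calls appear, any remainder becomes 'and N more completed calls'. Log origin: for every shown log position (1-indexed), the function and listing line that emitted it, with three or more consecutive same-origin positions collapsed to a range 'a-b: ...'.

Answer: the defect is in rate_window at line 30.
Key fact: Everything matches until log position 8, which reads 'map_offsets called with 2, 10' in place of 'map_offsets called with 10, 2'.
Call chain: main -> rate_window([9, 10, 6, 6], 6) (called at line 36) -> map_offsets(2, 10) (called at line 30).
First divergence: position 8 — the shown line 'map_offsets called with 2, 10' should read 'map_offsets called with 10, 2'.
Intended log window:
  6: rank_cells returns 2
  7: stage values: 10 and 2
  8: map_offsets called with 10, 2
Execution walk:
  sum_active([9, 10, 6, 6]) -> 10  [called from rate_window, line 27]
  rank_cells([9, 10, 6, 6], 6) -> 2  [called from rate_window, line 28]
  map_offsets(2, 10) -> 0  [called from rate_window, line 30]
  rate_window([9, 10, 6, 6], 6) -> 0  [called from main, line 36]
Origin of each log line:
  1 — main, line 35
  2 — rate_window, line 26
  3 — sum_active, line 2
  4 — sum_active, line 7
  5 — rank_cells, line 11
  6 — rank_cells, line 16
  7 — rate_window, line 29
  8 — map_offsets, line 20
A correct fix: line 30: replace `map_offsets(rate, top)` with `map_offsets(top, rate)`.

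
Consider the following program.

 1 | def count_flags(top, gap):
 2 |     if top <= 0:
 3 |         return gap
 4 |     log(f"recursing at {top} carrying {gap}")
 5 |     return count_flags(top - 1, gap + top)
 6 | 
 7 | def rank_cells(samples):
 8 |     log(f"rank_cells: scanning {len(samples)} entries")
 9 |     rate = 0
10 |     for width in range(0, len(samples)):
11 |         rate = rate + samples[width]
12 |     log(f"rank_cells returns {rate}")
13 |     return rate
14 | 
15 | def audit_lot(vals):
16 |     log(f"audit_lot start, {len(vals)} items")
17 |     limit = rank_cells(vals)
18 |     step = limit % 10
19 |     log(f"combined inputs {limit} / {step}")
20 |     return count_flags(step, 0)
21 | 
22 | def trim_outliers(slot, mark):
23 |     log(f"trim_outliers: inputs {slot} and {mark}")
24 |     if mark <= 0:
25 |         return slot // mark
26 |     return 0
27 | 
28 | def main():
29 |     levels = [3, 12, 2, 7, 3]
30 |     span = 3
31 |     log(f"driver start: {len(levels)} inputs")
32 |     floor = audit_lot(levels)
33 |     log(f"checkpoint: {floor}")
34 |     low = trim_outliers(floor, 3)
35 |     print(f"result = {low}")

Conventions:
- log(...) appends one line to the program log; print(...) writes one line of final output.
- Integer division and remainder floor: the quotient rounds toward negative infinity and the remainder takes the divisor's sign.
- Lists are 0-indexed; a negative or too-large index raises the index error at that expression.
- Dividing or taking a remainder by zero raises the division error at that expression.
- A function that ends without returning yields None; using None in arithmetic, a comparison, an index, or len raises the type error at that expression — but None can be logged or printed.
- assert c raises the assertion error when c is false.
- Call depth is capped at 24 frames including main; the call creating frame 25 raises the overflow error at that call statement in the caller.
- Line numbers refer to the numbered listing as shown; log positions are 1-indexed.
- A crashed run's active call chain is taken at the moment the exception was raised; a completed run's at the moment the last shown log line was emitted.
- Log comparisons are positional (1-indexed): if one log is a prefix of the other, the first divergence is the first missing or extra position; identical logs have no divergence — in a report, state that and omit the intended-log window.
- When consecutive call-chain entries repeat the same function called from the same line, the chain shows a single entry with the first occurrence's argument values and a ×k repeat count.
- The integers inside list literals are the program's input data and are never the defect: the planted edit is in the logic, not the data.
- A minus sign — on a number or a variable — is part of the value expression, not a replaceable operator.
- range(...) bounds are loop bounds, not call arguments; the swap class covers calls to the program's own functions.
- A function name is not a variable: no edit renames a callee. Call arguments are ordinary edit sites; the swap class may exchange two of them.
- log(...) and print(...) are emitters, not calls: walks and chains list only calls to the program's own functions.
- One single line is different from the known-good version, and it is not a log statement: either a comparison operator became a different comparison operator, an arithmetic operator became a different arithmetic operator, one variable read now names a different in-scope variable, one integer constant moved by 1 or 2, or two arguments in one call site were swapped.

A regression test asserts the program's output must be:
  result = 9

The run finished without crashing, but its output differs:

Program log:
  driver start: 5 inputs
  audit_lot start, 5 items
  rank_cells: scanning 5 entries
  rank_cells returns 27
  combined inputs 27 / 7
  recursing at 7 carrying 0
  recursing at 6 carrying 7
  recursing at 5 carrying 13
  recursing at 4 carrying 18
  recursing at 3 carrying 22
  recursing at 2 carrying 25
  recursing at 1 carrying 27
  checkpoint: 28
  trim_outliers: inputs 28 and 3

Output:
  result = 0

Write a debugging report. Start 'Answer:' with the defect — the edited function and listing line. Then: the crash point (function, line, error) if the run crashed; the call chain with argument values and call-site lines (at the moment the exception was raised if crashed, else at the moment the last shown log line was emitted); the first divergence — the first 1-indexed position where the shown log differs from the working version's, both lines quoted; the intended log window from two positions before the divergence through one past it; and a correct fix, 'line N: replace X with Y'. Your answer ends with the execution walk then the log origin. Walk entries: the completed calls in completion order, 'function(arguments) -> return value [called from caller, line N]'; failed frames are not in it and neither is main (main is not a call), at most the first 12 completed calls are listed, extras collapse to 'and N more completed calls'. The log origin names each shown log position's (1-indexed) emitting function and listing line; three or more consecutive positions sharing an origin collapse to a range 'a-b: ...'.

Answer: the defect is in trim_outliers at line 24.
Key fact: No log line changed; the fault shows up purely in the output.
Call chain: main -> trim_outliers(28, 3) (called at line 34).
First divergence: none (the log streams are identical).
Execution walk:
  rank_cells([3, 12, 2, 7, 3]) -> 27  [called from audit_lot, line 17]
  count_flags(0, 28) -> 28  [called from count_flags, line 5]
  count_flags(1, 27) -> 28  [called from count_flags, line 5]
  count_flags(2, 25) -> 28  [called from count_flags, line 5]
  count_flags(3, 22) -> 28  [called from count_flags, line 5]
  count_flags(4, 18) -> 28  [called from count_flags, line 5]
  count_flags(5, 13) -> 28  [called from count_flags, line 5]
  count_flags(6, 7) -> 28  [called from count_flags, line 5]
  count_flags(7, 0) -> 28  [called from audit_lot, line 20]
  audit_lot([3, 12, 2, 7, 3]) -> 28  [called from main, line 32]
  trim_outliers(28, 3) -> 0  [called from main, line 34]
Log line origins:
  1: from main, line 31
  2: from audit_lot, line 16
  3: from rank_cells, line 8
  4: from rank_cells, line 12
  5: from audit_lot, line 19
  6-12: from count_flags, line 4
  13: from main, line 33
  14: from trim_outliers, line 23
A correct fix: line 24: replace `<=` with `!=`.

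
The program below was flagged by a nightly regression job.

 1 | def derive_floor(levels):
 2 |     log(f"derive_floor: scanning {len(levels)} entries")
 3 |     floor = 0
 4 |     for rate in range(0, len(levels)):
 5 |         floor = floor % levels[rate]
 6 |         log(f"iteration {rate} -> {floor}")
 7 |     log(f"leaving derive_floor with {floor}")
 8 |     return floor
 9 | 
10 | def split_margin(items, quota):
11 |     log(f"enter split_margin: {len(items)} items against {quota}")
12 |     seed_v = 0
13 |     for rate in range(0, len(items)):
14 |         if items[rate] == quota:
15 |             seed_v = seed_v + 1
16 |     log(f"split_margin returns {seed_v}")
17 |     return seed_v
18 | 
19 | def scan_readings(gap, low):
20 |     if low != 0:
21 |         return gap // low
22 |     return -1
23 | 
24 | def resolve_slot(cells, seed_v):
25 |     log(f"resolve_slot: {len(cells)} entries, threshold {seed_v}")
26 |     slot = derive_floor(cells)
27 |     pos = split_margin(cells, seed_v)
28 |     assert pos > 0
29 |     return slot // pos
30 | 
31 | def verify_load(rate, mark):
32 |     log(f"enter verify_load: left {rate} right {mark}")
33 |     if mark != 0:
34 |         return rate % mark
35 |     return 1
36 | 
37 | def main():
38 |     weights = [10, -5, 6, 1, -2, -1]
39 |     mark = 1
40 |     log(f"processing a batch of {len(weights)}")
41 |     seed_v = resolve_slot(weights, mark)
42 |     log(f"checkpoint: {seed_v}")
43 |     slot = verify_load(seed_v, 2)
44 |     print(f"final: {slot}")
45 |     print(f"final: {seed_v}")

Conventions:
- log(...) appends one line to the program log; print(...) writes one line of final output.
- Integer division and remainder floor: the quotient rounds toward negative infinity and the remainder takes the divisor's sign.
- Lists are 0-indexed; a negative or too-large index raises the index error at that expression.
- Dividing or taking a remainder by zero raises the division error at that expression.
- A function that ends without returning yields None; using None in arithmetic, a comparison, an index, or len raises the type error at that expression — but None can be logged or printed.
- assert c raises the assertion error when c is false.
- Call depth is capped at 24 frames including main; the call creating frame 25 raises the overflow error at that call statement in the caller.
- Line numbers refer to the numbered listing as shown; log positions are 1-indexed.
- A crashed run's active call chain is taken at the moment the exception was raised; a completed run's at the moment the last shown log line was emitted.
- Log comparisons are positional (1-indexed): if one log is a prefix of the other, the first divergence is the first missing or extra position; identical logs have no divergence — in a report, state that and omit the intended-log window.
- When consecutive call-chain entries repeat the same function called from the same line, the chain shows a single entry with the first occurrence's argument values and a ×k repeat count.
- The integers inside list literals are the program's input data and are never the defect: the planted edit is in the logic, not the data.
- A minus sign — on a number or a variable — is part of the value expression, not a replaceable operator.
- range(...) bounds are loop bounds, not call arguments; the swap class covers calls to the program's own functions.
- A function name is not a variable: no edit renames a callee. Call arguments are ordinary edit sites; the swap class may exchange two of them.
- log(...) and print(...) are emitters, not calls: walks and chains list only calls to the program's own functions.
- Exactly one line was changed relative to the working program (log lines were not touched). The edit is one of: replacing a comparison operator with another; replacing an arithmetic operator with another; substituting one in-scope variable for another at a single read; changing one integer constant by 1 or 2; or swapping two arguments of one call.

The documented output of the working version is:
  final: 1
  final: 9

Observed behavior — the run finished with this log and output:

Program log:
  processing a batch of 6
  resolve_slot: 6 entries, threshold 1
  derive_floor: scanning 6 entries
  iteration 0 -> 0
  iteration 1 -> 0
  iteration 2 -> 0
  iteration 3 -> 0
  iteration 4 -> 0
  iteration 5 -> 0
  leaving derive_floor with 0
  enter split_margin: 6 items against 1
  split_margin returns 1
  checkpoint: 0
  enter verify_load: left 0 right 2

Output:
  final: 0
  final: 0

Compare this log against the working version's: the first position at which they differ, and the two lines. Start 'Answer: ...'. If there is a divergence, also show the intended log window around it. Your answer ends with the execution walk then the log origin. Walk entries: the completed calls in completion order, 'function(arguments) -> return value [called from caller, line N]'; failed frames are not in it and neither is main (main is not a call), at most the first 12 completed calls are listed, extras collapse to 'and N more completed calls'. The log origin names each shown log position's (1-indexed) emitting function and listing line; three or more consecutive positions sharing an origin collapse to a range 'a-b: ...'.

Answer: position 4 — shown 'iteration 0 -> 0', intended 'iteration 0 -> 10'.
Intended log window:
  2: resolve_slot: 6 entries, threshold 1
  3: derive_floor: scanning 6 entries
  4: iteration 0 -> 10
  5: iteration 1 -> 5
Execution walk:
  derive_floor([10, -5, 6, 1, -2, -1]) -> 0  [called from resolve_slot, line 26]
  split_margin([10, -5, 6, 1, -2, -1], 1) -> 1  [called from resolve_slot, line 27]
  resolve_slot([10, -5, 6, 1, -2, -1], 1) -> 0  [called from main, line 41]
  verify_load(0, 2) -> 0  [called from main, line 43]
Log line origins:
  1: logged in main at line 40
  2: logged in resolve_slot at line 25
  3: logged in derive_floor at line 2
  4-9: logged in derive_floor at line 6
  10: logged in derive_floor at line 7
  11: logged in split_margin at line 11
  12: logged in split_margin at line 16
  13: logged in main at line 42
  14: logged in verify_load at line 32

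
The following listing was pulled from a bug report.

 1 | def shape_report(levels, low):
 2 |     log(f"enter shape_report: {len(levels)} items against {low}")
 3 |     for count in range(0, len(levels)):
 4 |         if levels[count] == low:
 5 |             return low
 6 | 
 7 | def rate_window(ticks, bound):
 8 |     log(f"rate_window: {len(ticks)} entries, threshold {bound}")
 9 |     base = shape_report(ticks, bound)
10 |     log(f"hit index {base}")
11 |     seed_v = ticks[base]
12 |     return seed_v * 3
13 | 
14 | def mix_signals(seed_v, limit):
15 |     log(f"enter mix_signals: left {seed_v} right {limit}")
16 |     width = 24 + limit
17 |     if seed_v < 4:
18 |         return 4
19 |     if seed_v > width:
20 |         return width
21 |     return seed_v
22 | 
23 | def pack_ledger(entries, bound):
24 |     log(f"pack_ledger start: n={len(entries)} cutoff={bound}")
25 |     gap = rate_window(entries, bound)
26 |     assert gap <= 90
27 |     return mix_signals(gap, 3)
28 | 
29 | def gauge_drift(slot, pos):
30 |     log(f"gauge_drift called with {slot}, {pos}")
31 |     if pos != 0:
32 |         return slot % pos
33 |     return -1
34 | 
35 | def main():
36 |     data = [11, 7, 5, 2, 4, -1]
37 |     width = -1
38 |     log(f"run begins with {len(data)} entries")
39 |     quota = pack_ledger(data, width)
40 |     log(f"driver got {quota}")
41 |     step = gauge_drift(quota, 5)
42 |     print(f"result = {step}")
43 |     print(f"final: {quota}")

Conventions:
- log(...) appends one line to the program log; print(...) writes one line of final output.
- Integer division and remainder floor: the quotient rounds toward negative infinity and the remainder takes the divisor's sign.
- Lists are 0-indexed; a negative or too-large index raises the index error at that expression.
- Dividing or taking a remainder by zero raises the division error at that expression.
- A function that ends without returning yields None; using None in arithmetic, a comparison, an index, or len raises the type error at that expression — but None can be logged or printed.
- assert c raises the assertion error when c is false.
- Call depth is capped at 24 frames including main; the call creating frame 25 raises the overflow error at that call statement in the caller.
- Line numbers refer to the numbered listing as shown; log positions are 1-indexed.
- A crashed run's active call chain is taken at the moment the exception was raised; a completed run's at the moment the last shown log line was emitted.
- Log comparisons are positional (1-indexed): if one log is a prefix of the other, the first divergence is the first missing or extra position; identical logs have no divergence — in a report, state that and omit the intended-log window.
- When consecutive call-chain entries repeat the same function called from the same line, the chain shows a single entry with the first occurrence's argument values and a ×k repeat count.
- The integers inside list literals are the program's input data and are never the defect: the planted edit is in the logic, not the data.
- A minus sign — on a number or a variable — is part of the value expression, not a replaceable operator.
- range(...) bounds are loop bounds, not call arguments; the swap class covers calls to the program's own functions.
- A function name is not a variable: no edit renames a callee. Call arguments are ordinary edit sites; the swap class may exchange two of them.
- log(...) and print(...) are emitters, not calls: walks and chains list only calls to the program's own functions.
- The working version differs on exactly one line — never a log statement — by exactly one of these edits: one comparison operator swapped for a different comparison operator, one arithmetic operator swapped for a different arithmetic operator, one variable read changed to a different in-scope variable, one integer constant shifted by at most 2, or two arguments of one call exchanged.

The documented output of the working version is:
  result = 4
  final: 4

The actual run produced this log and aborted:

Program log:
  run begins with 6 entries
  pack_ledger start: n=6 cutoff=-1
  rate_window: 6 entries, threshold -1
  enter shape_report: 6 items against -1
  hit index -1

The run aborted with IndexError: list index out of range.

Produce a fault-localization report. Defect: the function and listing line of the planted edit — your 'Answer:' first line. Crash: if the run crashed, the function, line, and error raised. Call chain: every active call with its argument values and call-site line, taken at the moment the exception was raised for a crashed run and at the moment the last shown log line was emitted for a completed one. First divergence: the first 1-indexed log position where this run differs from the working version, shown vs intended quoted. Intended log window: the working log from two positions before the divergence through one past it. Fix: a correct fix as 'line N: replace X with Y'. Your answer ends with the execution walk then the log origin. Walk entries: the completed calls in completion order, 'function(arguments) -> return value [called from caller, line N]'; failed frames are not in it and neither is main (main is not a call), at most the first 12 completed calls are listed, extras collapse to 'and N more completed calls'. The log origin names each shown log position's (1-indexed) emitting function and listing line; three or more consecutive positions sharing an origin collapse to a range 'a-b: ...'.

Answer: the defect is in shape_report at line 5.
Key fact: Everything matches until log position 5, which reads 'hit index -1' in place of 'hit index 5'.
Crash: rate_window, line 11, IndexError.
Call chain: main -> pack_ledger([11, 7, 5, 2, 4, -1], -1) (called at line 39) -> rate_window([11, 7, 5, 2, 4, -1], -1) (called at line 25).
First divergence: at position 5 the run shows 'hit index -1' where the working version logs 'hit index 5'.
Intended log window:
  3: rate_window: 6 entries, threshold -1
  4: enter shape_report: 6 items against -1
  5: hit index 5
  6: enter mix_signals: left -3 right 3
Execution walk:
  shape_report([11, 7, 5, 2, 4, -1], -1) -> -1  [called from rate_window, line 9]
Origin of each log line:
  1: emitted by main (line 38)
  2: emitted by pack_ledger (line 24)
  3: emitted by rate_window (line 8)
  4: emitted by shape_report (line 2)
  5: emitted by rate_window (line 10)
A correct fix: line 5: replace `low` with `count`.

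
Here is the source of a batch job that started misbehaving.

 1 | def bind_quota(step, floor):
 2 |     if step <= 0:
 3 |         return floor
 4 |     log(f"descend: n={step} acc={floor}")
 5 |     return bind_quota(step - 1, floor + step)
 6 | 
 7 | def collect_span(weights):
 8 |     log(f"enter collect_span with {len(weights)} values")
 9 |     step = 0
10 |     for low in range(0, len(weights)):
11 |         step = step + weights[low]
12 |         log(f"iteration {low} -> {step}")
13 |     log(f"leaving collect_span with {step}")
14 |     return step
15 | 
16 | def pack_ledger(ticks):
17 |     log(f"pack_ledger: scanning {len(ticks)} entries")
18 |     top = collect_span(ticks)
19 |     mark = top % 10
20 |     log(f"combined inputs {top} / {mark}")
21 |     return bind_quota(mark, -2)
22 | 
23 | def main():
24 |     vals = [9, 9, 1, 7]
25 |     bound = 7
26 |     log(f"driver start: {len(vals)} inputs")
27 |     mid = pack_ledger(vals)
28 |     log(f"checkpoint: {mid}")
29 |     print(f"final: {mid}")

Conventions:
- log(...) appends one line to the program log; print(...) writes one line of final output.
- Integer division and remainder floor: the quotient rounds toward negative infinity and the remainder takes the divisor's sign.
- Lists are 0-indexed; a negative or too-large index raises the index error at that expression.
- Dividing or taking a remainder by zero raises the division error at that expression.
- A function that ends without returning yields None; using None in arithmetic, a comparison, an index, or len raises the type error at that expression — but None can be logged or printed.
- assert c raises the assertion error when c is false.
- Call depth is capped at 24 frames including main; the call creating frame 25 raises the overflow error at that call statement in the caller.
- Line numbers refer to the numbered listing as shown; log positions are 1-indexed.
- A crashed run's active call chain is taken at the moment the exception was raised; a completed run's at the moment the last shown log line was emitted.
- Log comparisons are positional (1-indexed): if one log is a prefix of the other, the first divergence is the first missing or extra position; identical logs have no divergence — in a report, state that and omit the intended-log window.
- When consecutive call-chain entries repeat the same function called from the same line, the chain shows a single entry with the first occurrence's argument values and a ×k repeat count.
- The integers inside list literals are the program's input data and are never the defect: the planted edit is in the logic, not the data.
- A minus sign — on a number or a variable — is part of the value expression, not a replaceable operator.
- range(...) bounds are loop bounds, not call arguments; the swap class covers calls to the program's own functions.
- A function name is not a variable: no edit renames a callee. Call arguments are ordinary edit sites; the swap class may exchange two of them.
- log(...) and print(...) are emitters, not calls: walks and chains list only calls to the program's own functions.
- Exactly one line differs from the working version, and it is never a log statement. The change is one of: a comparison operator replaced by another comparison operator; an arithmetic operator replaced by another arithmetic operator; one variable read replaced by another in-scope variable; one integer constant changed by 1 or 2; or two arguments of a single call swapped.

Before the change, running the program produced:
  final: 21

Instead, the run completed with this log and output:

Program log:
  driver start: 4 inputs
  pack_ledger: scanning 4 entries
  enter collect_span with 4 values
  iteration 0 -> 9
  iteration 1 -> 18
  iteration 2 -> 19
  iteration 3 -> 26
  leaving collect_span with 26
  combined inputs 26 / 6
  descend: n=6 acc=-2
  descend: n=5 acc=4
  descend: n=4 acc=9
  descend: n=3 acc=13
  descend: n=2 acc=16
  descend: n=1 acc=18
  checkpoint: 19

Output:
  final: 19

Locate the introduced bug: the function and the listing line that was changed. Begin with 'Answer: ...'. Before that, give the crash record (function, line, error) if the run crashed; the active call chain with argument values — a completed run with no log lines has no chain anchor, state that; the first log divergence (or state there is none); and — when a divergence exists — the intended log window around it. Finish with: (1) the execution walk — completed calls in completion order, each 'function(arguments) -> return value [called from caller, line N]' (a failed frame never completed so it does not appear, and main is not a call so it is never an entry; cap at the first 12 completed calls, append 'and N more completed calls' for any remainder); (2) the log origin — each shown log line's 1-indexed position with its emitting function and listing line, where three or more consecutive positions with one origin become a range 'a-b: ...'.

Answer: the defect is in pack_ledger at line 21.
Key fact: Everything matches until log position 10, which reads 'descend: n=6 acc=-2' in place of 'descend: n=6 acc=0'.
Call chain: main.
First divergence: position 10 — the shown line 'descend: n=6 acc=-2' should read 'descend: n=6 acc=0'.
Intended log window:
  8: leaving collect_span with 26
  9: combined inputs 26 / 6
  10: descend: n=6 acc=0
  11: descend: n=5 acc=6
Execution walk:
  collect_span([9, 9, 1, 7]) -> 26  [called from pack_ledger, line 18]
  bind_quota(0, 19) -> 19  [called from bind_quota, line 5]
  bind_quota(1, 18) -> 19  [called from bind_quota, line 5]
  bind_quota(2, 16) -> 19  [called from bind_quota, line 5]
  bind_quota(3, 13) -> 19  [called from bind_quota, line 5]
  bind_quota(4, 9) -> 19  [called from bind_quota, line 5]
  bind_quota(5, 4) -> 19  [called from bind_quota, line 5]
  bind_quota(6, -2) -> 19  [called from pack_ledger, line 21]
  pack_ledger([9, 9, 1, 7]) -> 19  [called from main, line 27]
Log origin:
  1 — main, line 26
  2 — pack_ledger, line 17
  3 — collect_span, line 8
  4-7 — collect_span, line 12
  8 — collect_span, line 13
  9 — pack_ledger, line 20
  10-15 — bind_quota, line 4
  16 — main, line 28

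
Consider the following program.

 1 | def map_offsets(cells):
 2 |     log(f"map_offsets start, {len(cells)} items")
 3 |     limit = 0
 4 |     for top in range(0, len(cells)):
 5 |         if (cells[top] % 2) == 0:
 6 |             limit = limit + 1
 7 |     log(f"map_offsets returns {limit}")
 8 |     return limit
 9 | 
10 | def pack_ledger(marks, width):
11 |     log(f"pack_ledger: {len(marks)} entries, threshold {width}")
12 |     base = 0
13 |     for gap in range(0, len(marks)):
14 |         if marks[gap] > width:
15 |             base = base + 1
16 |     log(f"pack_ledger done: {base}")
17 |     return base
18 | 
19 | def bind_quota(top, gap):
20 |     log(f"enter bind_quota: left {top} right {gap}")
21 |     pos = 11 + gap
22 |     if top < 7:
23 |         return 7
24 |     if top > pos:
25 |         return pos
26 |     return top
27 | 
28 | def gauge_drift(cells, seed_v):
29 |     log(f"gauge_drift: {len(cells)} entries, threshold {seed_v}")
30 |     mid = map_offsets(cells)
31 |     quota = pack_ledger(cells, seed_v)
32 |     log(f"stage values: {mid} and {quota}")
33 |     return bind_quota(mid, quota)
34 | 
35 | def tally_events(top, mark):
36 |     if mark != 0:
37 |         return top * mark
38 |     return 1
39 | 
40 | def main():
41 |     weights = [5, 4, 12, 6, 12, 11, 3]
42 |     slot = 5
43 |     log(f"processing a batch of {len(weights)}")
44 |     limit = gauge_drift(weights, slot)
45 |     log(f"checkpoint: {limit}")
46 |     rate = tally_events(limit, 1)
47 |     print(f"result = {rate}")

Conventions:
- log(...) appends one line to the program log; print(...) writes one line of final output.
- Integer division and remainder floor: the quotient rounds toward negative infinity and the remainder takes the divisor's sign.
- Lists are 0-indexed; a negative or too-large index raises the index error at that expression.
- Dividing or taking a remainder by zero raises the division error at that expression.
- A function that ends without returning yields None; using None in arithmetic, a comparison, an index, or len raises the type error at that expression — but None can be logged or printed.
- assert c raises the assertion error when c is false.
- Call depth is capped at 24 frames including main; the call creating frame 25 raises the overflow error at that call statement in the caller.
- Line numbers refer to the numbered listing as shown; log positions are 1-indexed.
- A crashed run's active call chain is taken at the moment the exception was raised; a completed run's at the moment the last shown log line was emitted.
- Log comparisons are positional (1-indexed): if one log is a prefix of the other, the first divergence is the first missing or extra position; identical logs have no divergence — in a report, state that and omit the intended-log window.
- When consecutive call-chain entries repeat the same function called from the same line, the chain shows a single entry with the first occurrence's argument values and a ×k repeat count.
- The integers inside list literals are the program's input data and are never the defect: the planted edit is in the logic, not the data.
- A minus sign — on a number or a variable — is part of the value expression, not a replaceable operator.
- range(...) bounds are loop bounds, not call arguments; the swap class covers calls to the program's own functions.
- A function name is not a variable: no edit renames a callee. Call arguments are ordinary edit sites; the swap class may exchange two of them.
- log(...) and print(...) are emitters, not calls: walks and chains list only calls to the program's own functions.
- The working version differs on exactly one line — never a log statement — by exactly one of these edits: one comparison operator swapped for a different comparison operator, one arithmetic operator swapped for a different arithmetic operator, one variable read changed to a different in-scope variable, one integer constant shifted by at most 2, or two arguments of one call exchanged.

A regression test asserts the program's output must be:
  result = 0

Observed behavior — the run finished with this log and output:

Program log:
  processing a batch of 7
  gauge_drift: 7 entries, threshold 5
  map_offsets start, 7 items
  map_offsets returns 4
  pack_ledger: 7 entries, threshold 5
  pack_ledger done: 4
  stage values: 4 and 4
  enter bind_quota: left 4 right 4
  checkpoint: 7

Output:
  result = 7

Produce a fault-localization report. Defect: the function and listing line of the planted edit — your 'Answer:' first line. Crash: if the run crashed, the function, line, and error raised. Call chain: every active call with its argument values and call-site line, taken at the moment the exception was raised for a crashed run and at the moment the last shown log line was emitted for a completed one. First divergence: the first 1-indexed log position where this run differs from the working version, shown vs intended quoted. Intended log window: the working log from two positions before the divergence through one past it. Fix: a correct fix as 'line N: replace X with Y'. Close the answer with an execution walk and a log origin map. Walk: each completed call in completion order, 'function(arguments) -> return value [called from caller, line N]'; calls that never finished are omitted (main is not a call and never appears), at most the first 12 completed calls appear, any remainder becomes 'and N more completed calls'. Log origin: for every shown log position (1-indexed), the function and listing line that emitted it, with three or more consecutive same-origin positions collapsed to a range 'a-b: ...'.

Answer: the defect is in tally_events at line 37.
Key observation: Every logged value matches the working version; the printed result is what differs.
Call chain: main.
First divergence: none (the log streams are identical).
Execution walk:
  map_offsets([5, 4, 12, 6, 12, 11, 3]) -> 4  [called from gauge_drift, line 30]
  pack_ledger([5, 4, 12, 6, 12, 11, 3], 5) -> 4  [called from gauge_drift, line 31]
  bind_quota(4, 4) -> 7  [called from gauge_drift, line 33]
  gauge_drift([5, 4, 12, 6, 12, 11, 3], 5) -> 7  [called from main, line 44]
  tally_events(7, 1) -> 7  [called from main, line 46]
Origin of each log line:
  1: from main, line 43
  2: from gauge_drift, line 29
  3: from map_offsets, line 2
  4: from map_offsets, line 7
  5: from pack_ledger, line 11
  6: from pack_ledger, line 16
  7: from gauge_drift, line 32
  8: from bind_quota, line 20
  9: from main, line 45
A correct fix: line 37: replace `*` with `%`.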